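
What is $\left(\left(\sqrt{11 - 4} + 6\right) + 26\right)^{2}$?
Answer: $\left(32 + \sqrt{7}\right)^{2} \approx 1200.3$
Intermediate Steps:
$\left(\left(\sqrt{11 - 4} + 6\right) + 26\right)^{2} = \left(\left(\sqrt{7} + 6\right) + 26\right)^{2} = \left(\left(6 + \sqrt{7}\right) + 26\right)^{2} = \left(32 + \sqrt{7}\right)^{2}$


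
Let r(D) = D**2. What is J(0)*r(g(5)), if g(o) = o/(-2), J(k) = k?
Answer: 0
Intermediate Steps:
g(o) = -o/2 (g(o) = o*(-1/2) = -o/2)
J(0)*r(g(5)) = 0*(-1/2*5)**2 = 0*(-5/2)**2 = 0*(25/4) = 0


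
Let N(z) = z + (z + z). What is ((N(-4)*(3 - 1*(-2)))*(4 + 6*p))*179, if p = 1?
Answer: -107400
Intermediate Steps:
N(z) = 3*z (N(z) = z + 2*z = 3*z)
((N(-4)*(3 - 1*(-2)))*(4 + 6*p))*179 = (((3*(-4))*(3 - 1*(-2)))*(4 + 6*1))*179 = ((-12*(3 + 2))*(4 + 6))*179 = (-12*5*10)*179 = -60*10*179 = -600*179 = -107400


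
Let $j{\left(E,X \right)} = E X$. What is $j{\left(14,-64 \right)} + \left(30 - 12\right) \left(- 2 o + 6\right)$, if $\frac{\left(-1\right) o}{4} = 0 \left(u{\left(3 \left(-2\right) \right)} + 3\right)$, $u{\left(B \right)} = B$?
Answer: $-788$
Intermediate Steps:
$o = 0$ ($o = - 4 \cdot 0 \left(3 \left(-2\right) + 3\right) = - 4 \cdot 0 \left(-6 + 3\right) = - 4 \cdot 0 \left(-3\right) = \left(-4\right) 0 = 0$)
$j{\left(14,-64 \right)} + \left(30 - 12\right) \left(- 2 o + 6\right) = 14 \left(-64\right) + \left(30 - 12\right) \left(\left(-2\right) 0 + 6\right) = -896 + 18 \left(0 + 6\right) = -896 + 18 \cdot 6 = -896 + 108 = -788$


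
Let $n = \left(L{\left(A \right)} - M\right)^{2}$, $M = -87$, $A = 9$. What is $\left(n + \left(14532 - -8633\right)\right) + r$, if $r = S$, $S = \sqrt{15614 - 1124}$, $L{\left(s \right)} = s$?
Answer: $32381 + 3 \sqrt{1610} \approx 32501.0$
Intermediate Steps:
$S = 3 \sqrt{1610}$ ($S = \sqrt{14490} = 3 \sqrt{1610} \approx 120.37$)
$r = 3 \sqrt{1610} \approx 120.37$
$n = 9216$ ($n = \left(9 - -87\right)^{2} = \left(9 + 87\right)^{2} = 96^{2} = 9216$)
$\left(n + \left(14532 - -8633\right)\right) + r = \left(9216 + \left(14532 - -8633\right)\right) + 3 \sqrt{1610} = \left(9216 + \left(14532 + 8633\right)\right) + 3 \sqrt{1610} = \left(9216 + 23165\right) + 3 \sqrt{1610} = 32381 + 3 \sqrt{1610}$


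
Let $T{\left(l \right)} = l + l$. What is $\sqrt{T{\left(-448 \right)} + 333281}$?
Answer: $\sqrt{332385} \approx 576.53$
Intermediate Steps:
$T{\left(l \right)} = 2 l$
$\sqrt{T{\left(-448 \right)} + 333281} = \sqrt{2 \left(-448\right) + 333281} = \sqrt{-896 + 333281} = \sqrt{332385}$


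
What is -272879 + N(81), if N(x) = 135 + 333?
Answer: -272411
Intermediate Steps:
N(x) = 468
-272879 + N(81) = -272879 + 468 = -272411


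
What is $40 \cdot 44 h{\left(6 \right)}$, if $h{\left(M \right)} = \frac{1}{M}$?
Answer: $\frac{880}{3} \approx 293.33$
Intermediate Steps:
$40 \cdot 44 h{\left(6 \right)} = \frac{40 \cdot 44}{6} = 1760 \cdot \frac{1}{6} = \frac{880}{3}$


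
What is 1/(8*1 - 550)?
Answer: -1/542 ≈ -0.0018450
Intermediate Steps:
1/(8*1 - 550) = 1/(8 - 550) = 1/(-542) = -1/542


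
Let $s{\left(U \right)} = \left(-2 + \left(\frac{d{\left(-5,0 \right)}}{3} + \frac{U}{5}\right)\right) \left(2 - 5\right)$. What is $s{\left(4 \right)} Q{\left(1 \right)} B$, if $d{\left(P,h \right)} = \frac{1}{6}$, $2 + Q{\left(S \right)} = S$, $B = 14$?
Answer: $- \frac{721}{15} \approx -48.067$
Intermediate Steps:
$Q{\left(S \right)} = -2 + S$
$d{\left(P,h \right)} = \frac{1}{6}$
$s{\left(U \right)} = \frac{35}{6} - \frac{3 U}{5}$ ($s{\left(U \right)} = \left(-2 + \left(\frac{1}{6 \cdot 3} + \frac{U}{5}\right)\right) \left(2 - 5\right) = \left(-2 + \left(\frac{1}{6} \cdot \frac{1}{3} + U \frac{1}{5}\right)\right) \left(-3\right) = \left(-2 + \left(\frac{1}{18} + \frac{U}{5}\right)\right) \left(-3\right) = \left(- \frac{35}{18} + \frac{U}{5}\right) \left(-3\right) = \frac{35}{6} - \frac{3 U}{5}$)
$s{\left(4 \right)} Q{\left(1 \right)} B = \left(\frac{35}{6} - \frac{12}{5}\right) \left(-2 + 1\right) 14 = \left(\frac{35}{6} - \frac{12}{5}\right) \left(-1\right) 14 = \frac{103}{30} \left(-1\right) 14 = \left(- \frac{103}{30}\right) 14 = - \frac{721}{15}$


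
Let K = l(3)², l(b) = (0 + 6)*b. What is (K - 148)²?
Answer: 30976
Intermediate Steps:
l(b) = 6*b
K = 324 (K = (6*3)² = 18² = 324)
(K - 148)² = (324 - 148)² = 176² = 30976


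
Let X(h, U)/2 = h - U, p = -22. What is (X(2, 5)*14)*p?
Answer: 1848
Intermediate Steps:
X(h, U) = -2*U + 2*h (X(h, U) = 2*(h - U) = -2*U + 2*h)
(X(2, 5)*14)*p = ((-2*5 + 2*2)*14)*(-22) = ((-10 + 4)*14)*(-22) = -6*14*(-22) = -84*(-22) = 1848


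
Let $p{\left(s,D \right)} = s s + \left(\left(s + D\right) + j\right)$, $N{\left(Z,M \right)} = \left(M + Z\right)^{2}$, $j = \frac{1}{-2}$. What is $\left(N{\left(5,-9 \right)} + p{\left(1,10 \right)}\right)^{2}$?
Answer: $\frac{3025}{4} \approx 756.25$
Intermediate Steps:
$j = - \frac{1}{2} \approx -0.5$
$p{\left(s,D \right)} = - \frac{1}{2} + D + s + s^{2}$ ($p{\left(s,D \right)} = s s - \left(\frac{1}{2} - D - s\right) = s^{2} - \left(\frac{1}{2} - D - s\right) = s^{2} + \left(- \frac{1}{2} + D + s\right) = - \frac{1}{2} + D + s + s^{2}$)
$\left(N{\left(5,-9 \right)} + p{\left(1,10 \right)}\right)^{2} = \left(\left(-9 + 5\right)^{2} + \left(- \frac{1}{2} + 10 + 1 + 1^{2}\right)\right)^{2} = \left(\left(-4\right)^{2} + \left(- \frac{1}{2} + 10 + 1 + 1\right)\right)^{2} = \left(16 + \frac{23}{2}\right)^{2} = \left(\frac{55}{2}\right)^{2} = \frac{3025}{4}$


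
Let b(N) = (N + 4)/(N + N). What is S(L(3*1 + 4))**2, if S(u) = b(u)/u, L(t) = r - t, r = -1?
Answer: 1/1024 ≈ 0.00097656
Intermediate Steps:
b(N) = (4 + N)/(2*N) (b(N) = (4 + N)/((2*N)) = (4 + N)*(1/(2*N)) = (4 + N)/(2*N))
L(t) = -1 - t
S(u) = (4 + u)/(2*u**2) (S(u) = ((4 + u)/(2*u))/u = (4 + u)/(2*u**2))
S(L(3*1 + 4))**2 = ((4 + (-1 - (3*1 + 4)))/(2*(-1 - (3*1 + 4))**2))**2 = ((4 + (-1 - (3 + 4)))/(2*(-1 - (3 + 4))**2))**2 = ((4 + (-1 - 1*7))/(2*(-1 - 1*7)**2))**2 = ((4 + (-1 - 7))/(2*(-1 - 7)**2))**2 = ((1/2)*(4 - 8)/(-8)**2)**2 = ((1/2)*(1/64)*(-4))**2 = (-1/32)**2 = 1/1024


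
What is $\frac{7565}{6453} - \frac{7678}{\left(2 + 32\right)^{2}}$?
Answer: $- \frac{20400497}{3729834} \approx -5.4695$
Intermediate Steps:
$\frac{7565}{6453} - \frac{7678}{\left(2 + 32\right)^{2}} = 7565 \cdot \frac{1}{6453} - \frac{7678}{34^{2}} = \frac{7565}{6453} - \frac{7678}{1156} = \frac{7565}{6453} - \frac{3839}{578} = - \frac{20400497}{3729834}$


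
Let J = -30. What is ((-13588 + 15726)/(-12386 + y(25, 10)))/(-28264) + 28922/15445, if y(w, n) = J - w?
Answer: 5084972994169/2715481394340 ≈ 1.8726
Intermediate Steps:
y(w, n) = -30 - w
((-13588 + 15726)/(-12386 + y(25, 10)))/(-28264) + 28922/15445 = ((-13588 + 15726)/(-12386 + (-30 - 1*25)))/(-28264) + 28922/15445 = (2138/(-12386 + (-30 - 25)))*(-1/28264) + 28922*(1/15445) = (2138/(-12386 - 55))*(-1/28264) + 28922/15445 = (2138/(-12441))*(-1/28264) + 28922/15445 = (2138*(-1/12441))*(-1/28264) + 28922/15445 = -2138/12441*(-1/28264) + 28922/15445 = 1069/175816212 + 28922/15445 = 5084972994169/2715481394340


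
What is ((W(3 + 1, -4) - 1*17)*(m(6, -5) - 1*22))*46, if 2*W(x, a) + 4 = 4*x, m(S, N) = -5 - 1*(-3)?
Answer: 12144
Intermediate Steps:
m(S, N) = -2 (m(S, N) = -5 + 3 = -2)
W(x, a) = -2 + 2*x (W(x, a) = -2 + (4*x)/2 = -2 + 2*x)
((W(3 + 1, -4) - 1*17)*(m(6, -5) - 1*22))*46 = (((-2 + 2*(3 + 1)) - 1*17)*(-2 - 1*22))*46 = (((-2 + 2*4) - 17)*(-2 - 22))*46 = (((-2 + 8) - 17)*(-24))*46 = ((6 - 17)*(-24))*46 = -11*(-24)*46 = 264*46 = 12144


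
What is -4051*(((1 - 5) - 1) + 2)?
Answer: 12153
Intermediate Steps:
-4051*(((1 - 5) - 1) + 2) = -4051*((-4 - 1) + 2) = -4051*(-5 + 2) = -4051*(-3) = 12153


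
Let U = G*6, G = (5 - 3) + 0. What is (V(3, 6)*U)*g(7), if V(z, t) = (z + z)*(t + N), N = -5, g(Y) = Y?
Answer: 504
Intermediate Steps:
G = 2 (G = 2 + 0 = 2)
V(z, t) = 2*z*(-5 + t) (V(z, t) = (z + z)*(t - 5) = (2*z)*(-5 + t) = 2*z*(-5 + t))
U = 12 (U = 2*6 = 12)
(V(3, 6)*U)*g(7) = ((2*3*(-5 + 6))*12)*7 = ((2*3*1)*12)*7 = (6*12)*7 = 72*7 = 504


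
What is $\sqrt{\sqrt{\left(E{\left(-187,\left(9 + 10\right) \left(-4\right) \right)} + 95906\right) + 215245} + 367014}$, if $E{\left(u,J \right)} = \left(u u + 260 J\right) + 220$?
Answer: $\sqrt{367014 + 2 \sqrt{81645}} \approx 606.29$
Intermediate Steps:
$E{\left(u,J \right)} = 220 + u^{2} + 260 J$ ($E{\left(u,J \right)} = \left(u^{2} + 260 J\right) + 220 = 220 + u^{2} + 260 J$)
$\sqrt{\sqrt{\left(E{\left(-187,\left(9 + 10\right) \left(-4\right) \right)} + 95906\right) + 215245} + 367014} = \sqrt{\sqrt{\left(\left(220 + \left(-187\right)^{2} + 260 \left(9 + 10\right) \left(-4\right)\right) + 95906\right) + 215245} + 367014} = \sqrt{\sqrt{\left(\left(220 + 34969 + 260 \cdot 19 \left(-4\right)\right) + 95906\right) + 215245} + 367014} = \sqrt{\sqrt{\left(\left(220 + 34969 + 260 \left(-76\right)\right) + 95906\right) + 215245} + 367014} = \sqrt{\sqrt{\left(\left(220 + 34969 - 19760\right) + 95906\right) + 215245} + 367014} = \sqrt{\sqrt{\left(15429 + 95906\right) + 215245} + 367014} = \sqrt{\sqrt{111335 + 215245} + 367014} = \sqrt{\sqrt{326580} + 367014} = \sqrt{2 \sqrt{81645} + 367014} = \sqrt{367014 + 2 \sqrt{81645}}$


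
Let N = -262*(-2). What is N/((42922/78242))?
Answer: 20499404/21461 ≈ 955.19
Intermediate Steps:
N = 524
N/((42922/78242)) = 524/((42922/78242)) = 524/((42922*(1/78242))) = 524/(21461/39121) = 524*(39121/21461) = 20499404/21461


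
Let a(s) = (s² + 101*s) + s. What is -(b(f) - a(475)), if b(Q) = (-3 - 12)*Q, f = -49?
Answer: 273340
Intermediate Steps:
b(Q) = -15*Q
a(s) = s² + 102*s
-(b(f) - a(475)) = -(-15*(-49) - 475*(102 + 475)) = -(735 - 475*577) = -(735 - 1*274075) = -(735 - 274075) = -1*(-273340) = 273340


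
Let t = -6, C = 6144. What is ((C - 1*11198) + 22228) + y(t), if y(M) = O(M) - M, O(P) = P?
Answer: 17174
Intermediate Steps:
y(M) = 0 (y(M) = M - M = 0)
((C - 1*11198) + 22228) + y(t) = ((6144 - 1*11198) + 22228) + 0 = ((6144 - 11198) + 22228) + 0 = (-5054 + 22228) + 0 = 17174 + 0 = 17174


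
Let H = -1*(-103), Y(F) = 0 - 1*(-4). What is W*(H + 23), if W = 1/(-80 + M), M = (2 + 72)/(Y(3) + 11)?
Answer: -945/563 ≈ -1.6785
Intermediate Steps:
Y(F) = 4 (Y(F) = 0 + 4 = 4)
M = 74/15 (M = (2 + 72)/(4 + 11) = 74/15 ≈ 4.9333)
H = 103
W = -15/1126 (W = 1/(-80 + 74/15) = 1/(-1126/15) = -15/1126 ≈ -0.013321)
W*(H + 23) = -15*(103 + 23)/1126 = -15/1126*126 = -945/563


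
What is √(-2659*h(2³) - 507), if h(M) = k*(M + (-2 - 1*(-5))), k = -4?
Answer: √116489 ≈ 341.30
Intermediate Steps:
h(M) = -12 - 4*M (h(M) = -4*(M + (-2 - 1*(-5))) = -4*(M + (-2 + 5)) = -4*(M + 3) = -4*(3 + M) = -12 - 4*M)
√(-2659*h(2³) - 507) = √(-2659*(-12 - 4*2³) - 507) = √(-2659*(-12 - 4*8) - 507) = √(-2659*(-12 - 32) - 507) = √(-2659*(-44) - 507) = √(116996 - 507) = √116489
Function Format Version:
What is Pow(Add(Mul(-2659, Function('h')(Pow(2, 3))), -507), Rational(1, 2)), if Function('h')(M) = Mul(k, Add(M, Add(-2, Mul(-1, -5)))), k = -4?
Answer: Pow(116489, Rational(1, 2)) ≈ 341.30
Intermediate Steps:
Function('h')(M) = Add(-12, Mul(-4, M)) (Function('h')(M) = Mul(-4, Add(M, Add(-2, Mul(-1, -5)))) = Mul(-4, Add(M, Add(-2, 5))) = Mul(-4, Add(M, 3)) = Mul(-4, Add(3, M)) = Add(-12, Mul(-4, M)))
Pow(Add(Mul(-2659, Function('h')(Pow(2, 3))), -507), Rational(1, 2)) = Pow(Add(Mul(-2659, Add(-12, Mul(-4, Pow(2, 3)))), -507), Rational(1, 2)) = Pow(Add(Mul(-2659, Add(-12, Mul(-4, 8))), -507), Rational(1, 2)) = Pow(Add(Mul(-2659, Add(-12, -32)), -507), Rational(1, 2)) = Pow(Add(Mul(-2659, -44), -507), Rational(1, 2)) = Pow(Add(116996, -507), Rational(1, 2)) = Pow(116489, Rational(1, 2))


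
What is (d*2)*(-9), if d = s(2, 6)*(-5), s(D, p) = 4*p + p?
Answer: 2700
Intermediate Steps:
s(D, p) = 5*p
d = -150 (d = (5*6)*(-5) = 30*(-5) = -150)
(d*2)*(-9) = -150*2*(-9) = -300*(-9) = 2700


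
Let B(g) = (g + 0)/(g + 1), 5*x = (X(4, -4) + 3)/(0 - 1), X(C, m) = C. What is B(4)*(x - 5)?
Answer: -128/25 ≈ -5.1200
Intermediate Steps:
x = -7/5 (x = ((4 + 3)/(0 - 1))/5 = (7/(-1))/5 = (7*(-1))/5 = (⅕)*(-7) = -7/5 ≈ -1.4000)
B(g) = g/(1 + g)
B(4)*(x - 5) = (4/(1 + 4))*(-7/5 - 5) = (4/5)*(-32/5) = (4*(⅕))*(-32/5) = (⅘)*(-32/5) = -128/25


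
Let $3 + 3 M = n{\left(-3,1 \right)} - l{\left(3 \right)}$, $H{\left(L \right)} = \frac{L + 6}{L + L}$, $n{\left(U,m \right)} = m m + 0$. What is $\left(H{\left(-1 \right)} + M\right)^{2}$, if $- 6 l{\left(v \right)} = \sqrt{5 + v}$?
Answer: $\frac{3257}{324} - \frac{19 \sqrt{2}}{27} \approx 9.0573$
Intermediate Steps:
$l{\left(v \right)} = - \frac{\sqrt{5 + v}}{6}$
$n{\left(U,m \right)} = m^{2}$ ($n{\left(U,m \right)} = m^{2} + 0 = m^{2}$)
$H{\left(L \right)} = \frac{6 + L}{2 L}$
$M = - \frac{2}{3} + \frac{\sqrt{2}}{9}$ ($M = -1 + \frac{1^{2} - - \frac{\sqrt{5 + 3}}{6}}{3} = -1 + \frac{1 - - \frac{\sqrt{8}}{6}}{3} = -1 + \frac{1 - - \frac{2 \sqrt{2}}{6}}{3} = -1 + \frac{1 - - \frac{\sqrt{2}}{3}}{3} = -1 + \frac{1 + \frac{\sqrt{2}}{3}}{3} = -1 + \left(\frac{1}{3} + \frac{\sqrt{2}}{9}\right) = - \frac{2}{3} + \frac{\sqrt{2}}{9} \approx -0.50953$)
$\left(H{\left(-1 \right)} + M\right)^{2} = \left(\frac{6 - 1}{2 \left(-1\right)} - \left(\frac{2}{3} - \frac{\sqrt{2}}{9}\right)\right)^{2} = \left(\frac{1}{2} \left(-1\right) 5 - \left(\frac{2}{3} - \frac{\sqrt{2}}{9}\right)\right)^{2} = \left(- \frac{5}{2} - \left(\frac{2}{3} - \frac{\sqrt{2}}{9}\right)\right)^{2} = \left(- \frac{19}{6} + \frac{\sqrt{2}}{9}\right)^{2}$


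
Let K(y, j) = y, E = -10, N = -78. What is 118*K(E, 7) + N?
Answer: -1258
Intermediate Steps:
118*K(E, 7) + N = 118*(-10) - 78 = -1180 - 78 = -1258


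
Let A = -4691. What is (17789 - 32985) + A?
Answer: -19887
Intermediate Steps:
(17789 - 32985) + A = (17789 - 32985) - 4691 = -15196 - 4691 = -19887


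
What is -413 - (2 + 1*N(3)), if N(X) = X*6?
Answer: -433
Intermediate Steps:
N(X) = 6*X
-413 - (2 + 1*N(3)) = -413 - (2 + 1*(6*3)) = -413 - (2 + 1*18) = -413 - (2 + 18) = -413 - 1*20 = -413 - 20 = -433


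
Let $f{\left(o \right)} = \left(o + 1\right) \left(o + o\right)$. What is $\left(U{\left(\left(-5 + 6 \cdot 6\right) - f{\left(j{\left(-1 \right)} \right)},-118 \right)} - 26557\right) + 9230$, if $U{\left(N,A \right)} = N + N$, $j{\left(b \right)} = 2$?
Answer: $-17289$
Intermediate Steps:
$f{\left(o \right)} = 2 o \left(1 + o\right)$ ($f{\left(o \right)} = \left(1 + o\right) 2 o = 2 o \left(1 + o\right)$)
$U{\left(N,A \right)} = 2 N$
$\left(U{\left(\left(-5 + 6 \cdot 6\right) - f{\left(j{\left(-1 \right)} \right)},-118 \right)} - 26557\right) + 9230 = \left(2 \left(\left(-5 + 6 \cdot 6\right) - 2 \cdot 2 \left(1 + 2\right)\right) - 26557\right) + 9230 = \left(2 \left(\left(-5 + 36\right) - 2 \cdot 2 \cdot 3\right) - 26557\right) + 9230 = \left(2 \left(31 - 12\right) - 26557\right) + 9230 = \left(2 \cdot 19 - 26557\right) + 9230 = \left(38 - 26557\right) + 9230 = -26519 + 9230 = -17289$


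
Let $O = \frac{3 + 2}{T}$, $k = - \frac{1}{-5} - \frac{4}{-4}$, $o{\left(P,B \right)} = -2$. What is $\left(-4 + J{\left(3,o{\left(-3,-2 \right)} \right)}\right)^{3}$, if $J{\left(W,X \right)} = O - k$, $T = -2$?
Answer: $- \frac{456533}{1000} \approx -456.53$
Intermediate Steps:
$k = \frac{6}{5}$ ($k = \left(-1\right) \left(- \frac{1}{5}\right) - -1 = \frac{1}{5} + 1 = \frac{6}{5} \approx 1.2$)
$O = - \frac{5}{2}$ ($O = \frac{3 + 2}{-2} = \left(- \frac{1}{2}\right) 5 = - \frac{5}{2} \approx -2.5$)
$J{\left(W,X \right)} = - \frac{37}{10}$ ($J{\left(W,X \right)} = - \frac{5}{2} - \frac{6}{5} = - \frac{37}{10}$)
$\left(-4 + J{\left(3,o{\left(-3,-2 \right)} \right)}\right)^{3} = \left(-4 - \frac{37}{10}\right)^{3} = \left(- \frac{77}{10}\right)^{3} = - \frac{456533}{1000}$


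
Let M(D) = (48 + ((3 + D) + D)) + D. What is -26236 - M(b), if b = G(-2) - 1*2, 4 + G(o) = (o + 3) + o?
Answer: -26266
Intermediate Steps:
G(o) = -1 + 2*o (G(o) = -4 + ((o + 3) + o) = -4 + ((3 + o) + o) = -4 + (3 + 2*o) = -1 + 2*o)
b = -7 (b = (-1 + 2*(-2)) - 1*2 = (-1 - 4) - 2 = -5 - 2 = -7)
M(D) = 51 + 3*D (M(D) = (48 + (3 + 2*D)) + D = (51 + 2*D) + D = 51 + 3*D)
-26236 - M(b) = -26236 - (51 + 3*(-7)) = -26236 - (51 - 21) = -26236 - 1*30 = -26236 - 30 = -26266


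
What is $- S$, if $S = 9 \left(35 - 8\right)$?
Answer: $-243$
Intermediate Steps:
$S = 243$ ($S = 9 \cdot 27 = 243$)
$- S = \left(-1\right) 243 = -243$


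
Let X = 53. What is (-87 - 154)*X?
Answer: -12773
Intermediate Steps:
(-87 - 154)*X = (-87 - 154)*53 = -241*53 = -12773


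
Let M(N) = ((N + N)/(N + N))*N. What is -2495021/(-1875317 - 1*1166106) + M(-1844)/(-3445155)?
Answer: 1228763208181/1496881950795 ≈ 0.82088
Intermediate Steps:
M(N) = N (M(N) = ((2*N)/((2*N)))*N = ((2*N)*(1/(2*N)))*N = 1*N = N)
-2495021/(-1875317 - 1*1166106) + M(-1844)/(-3445155) = -2495021/(-1875317 - 1*1166106) - 1844/(-3445155) = -2495021/(-1875317 - 1166106) - 1844*(-1/3445155) = -2495021/(-3041423) + 1844/3445155 = -2495021*(-1/3041423) + 1844/3445155 = 2495021/3041423 + 1844/3445155 = 1228763208181/1496881950795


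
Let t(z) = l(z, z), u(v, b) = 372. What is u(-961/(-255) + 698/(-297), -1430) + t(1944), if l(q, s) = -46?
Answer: 326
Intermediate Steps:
t(z) = -46
u(-961/(-255) + 698/(-297), -1430) + t(1944) = 372 - 46 = 326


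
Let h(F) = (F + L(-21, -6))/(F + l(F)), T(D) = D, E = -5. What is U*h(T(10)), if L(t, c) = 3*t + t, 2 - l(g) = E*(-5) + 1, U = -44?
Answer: -1628/7 ≈ -232.57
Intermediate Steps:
l(g) = -24 (l(g) = 2 - (-5*(-5) + 1) = 2 - (25 + 1) = 2 - 1*26 = 2 - 26 = -24)
L(t, c) = 4*t
h(F) = (-84 + F)/(-24 + F) (h(F) = (F + 4*(-21))/(F - 24) = (F - 84)/(-24 + F) = (-84 + F)/(-24 + F))
U*h(T(10)) = -44*(-84 + 10)/(-24 + 10) = -44*(-74)/(-14) = -(-22)*(-74)/7 = -44*37/7 = -1628/7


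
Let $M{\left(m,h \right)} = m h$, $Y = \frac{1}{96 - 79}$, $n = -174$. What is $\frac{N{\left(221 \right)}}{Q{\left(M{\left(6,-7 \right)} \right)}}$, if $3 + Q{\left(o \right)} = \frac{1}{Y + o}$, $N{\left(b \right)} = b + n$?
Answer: $- \frac{33511}{2156} \approx -15.543$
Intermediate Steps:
$N{\left(b \right)} = -174 + b$ ($N{\left(b \right)} = b - 174 = -174 + b$)
$Y = \frac{1}{17} \approx 0.058824$
$M{\left(m,h \right)} = h m$
$Q{\left(o \right)} = -3 + \frac{1}{\frac{1}{17} + o}$
$\frac{N{\left(221 \right)}}{Q{\left(M{\left(6,-7 \right)} \right)}} = \frac{-174 + 221}{\frac{1}{1 + 17 \left(\left(-7\right) 6\right)} \left(14 - 51 \left(\left(-7\right) 6\right)\right)} = \frac{47}{\frac{1}{1 + 17 \left(-42\right)} \left(14 - -2142\right)} = \frac{47}{\frac{1}{1 - 714} \left(14 + 2142\right)} = \frac{47}{\frac{1}{-713} \cdot 2156} = \frac{47}{\left(- \frac{1}{713}\right) 2156} = \frac{47}{- \frac{2156}{713}} = 47 \left(- \frac{713}{2156}\right) = - \frac{33511}{2156}$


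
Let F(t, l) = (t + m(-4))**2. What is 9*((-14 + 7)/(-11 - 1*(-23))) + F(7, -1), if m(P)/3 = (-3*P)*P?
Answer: 75055/4 ≈ 18764.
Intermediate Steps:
m(P) = -9*P**2 (m(P) = 3*((-3*P)*P) = 3*(-3*P**2) = -9*P**2)
F(t, l) = (-144 + t)**2 (F(t, l) = (t - 9*(-4)**2)**2 = (t - 9*16)**2 = (t - 144)**2 = (-144 + t)**2)
9*((-14 + 7)/(-11 - 1*(-23))) + F(7, -1) = 9*((-14 + 7)/(-11 - 1*(-23))) + (-144 + 7)**2 = 9*(-7/(-11 + 23)) + (-137)**2 = 9*(-7/12) + 18769 = -21/4 + 18769 = 75055/4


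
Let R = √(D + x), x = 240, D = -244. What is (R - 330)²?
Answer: 108896 - 1320*I ≈ 1.089e+5 - 1320.0*I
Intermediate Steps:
R = 2*I (R = √(-244 + 240) = √(-4) = 2*I ≈ 2.0*I)
(R - 330)² = (2*I - 330)² = (-330 + 2*I)²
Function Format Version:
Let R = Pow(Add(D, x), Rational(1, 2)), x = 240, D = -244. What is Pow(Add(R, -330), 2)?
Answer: Add(108896, Mul(-1320, I)) ≈ Add(1.0890e+5, Mul(-1320.0, I))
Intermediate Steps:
R = Mul(2, I) (R = Pow(Add(-244, 240), Rational(1, 2)) = Pow(-4, Rational(1, 2)) = Mul(2, I) ≈ Mul(2.0000, I))
Pow(Add(R, -330), 2) = Pow(Add(Mul(2, I), -330), 2) = Pow(Add(-330, Mul(2, I)), 2)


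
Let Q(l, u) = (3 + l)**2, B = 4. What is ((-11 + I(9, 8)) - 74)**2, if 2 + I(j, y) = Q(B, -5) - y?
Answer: 2116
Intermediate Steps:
I(j, y) = 47 - y (I(j, y) = -2 + ((3 + 4)**2 - y) = -2 + (7**2 - y) = -2 + (49 - y) = 47 - y)
((-11 + I(9, 8)) - 74)**2 = ((-11 + (47 - 1*8)) - 74)**2 = ((-11 + (47 - 8)) - 74)**2 = ((-11 + 39) - 74)**2 = (28 - 74)**2 = (-46)**2 = 2116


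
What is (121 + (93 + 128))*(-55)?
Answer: -18810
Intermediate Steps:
(121 + (93 + 128))*(-55) = (121 + 221)*(-55) = 342*(-55) = -18810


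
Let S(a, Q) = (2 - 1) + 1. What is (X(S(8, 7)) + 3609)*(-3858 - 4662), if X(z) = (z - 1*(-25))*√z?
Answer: -30748680 - 230040*√2 ≈ -3.1074e+7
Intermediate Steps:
S(a, Q) = 2 (S(a, Q) = 1 + 1 = 2)
X(z) = √z*(25 + z) (X(z) = (z + 25)*√z = (25 + z)*√z = √z*(25 + z))
(X(S(8, 7)) + 3609)*(-3858 - 4662) = (√2*(25 + 2) + 3609)*(-3858 - 4662) = (√2*27 + 3609)*(-8520) = (27*√2 + 3609)*(-8520) = (3609 + 27*√2)*(-8520) = -30748680 - 230040*√2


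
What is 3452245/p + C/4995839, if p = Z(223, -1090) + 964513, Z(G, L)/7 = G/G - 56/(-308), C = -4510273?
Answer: 141862665496723/53004522896826 ≈ 2.6764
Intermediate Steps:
Z(G, L) = 91/11 (Z(G, L) = 7*(G/G - 56/(-308)) = 7*(1 - 56*(-1/308)) = 7*(1 + 2/11) = 7*(13/11) = 91/11)
p = 10609734/11 (p = 91/11 + 964513 = 10609734/11 ≈ 9.6452e+5)
3452245/p + C/4995839 = 3452245/(10609734/11) - 4510273/4995839 = 3452245*(11/10609734) - 4510273*1/4995839 = 37974695/10609734 - 4510273/4995839 = 141862665496723/53004522896826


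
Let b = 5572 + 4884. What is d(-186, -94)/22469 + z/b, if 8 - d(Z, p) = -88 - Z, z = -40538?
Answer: -455894681/117467932 ≈ -3.8810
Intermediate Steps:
b = 10456
d(Z, p) = 96 + Z (d(Z, p) = 8 - (-88 - Z) = 8 + (88 + Z) = 96 + Z)
d(-186, -94)/22469 + z/b = (96 - 186)/22469 - 40538/10456 = -90*1/22469 - 40538*1/10456 = -90/22469 - 20269/5228 = -455894681/117467932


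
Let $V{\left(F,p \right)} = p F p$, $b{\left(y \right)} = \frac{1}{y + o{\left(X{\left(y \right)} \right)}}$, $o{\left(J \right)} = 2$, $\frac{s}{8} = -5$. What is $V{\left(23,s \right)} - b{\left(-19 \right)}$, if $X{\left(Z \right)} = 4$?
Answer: $\frac{625601}{17} \approx 36800.0$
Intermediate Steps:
$s = -40$ ($s = 8 \left(-5\right) = -40$)
$b{\left(y \right)} = \frac{1}{2 + y}$ ($b{\left(y \right)} = \frac{1}{y + 2} = \frac{1}{2 + y}$)
$V{\left(F,p \right)} = F p^{2}$ ($V{\left(F,p \right)} = F p p = F p^{2}$)
$V{\left(23,s \right)} - b{\left(-19 \right)} = 23 \left(-40\right)^{2} - \frac{1}{2 - 19} = 23 \cdot 1600 - \frac{1}{-17} = 36800 - - \frac{1}{17} = 36800 + \frac{1}{17} = \frac{625601}{17}$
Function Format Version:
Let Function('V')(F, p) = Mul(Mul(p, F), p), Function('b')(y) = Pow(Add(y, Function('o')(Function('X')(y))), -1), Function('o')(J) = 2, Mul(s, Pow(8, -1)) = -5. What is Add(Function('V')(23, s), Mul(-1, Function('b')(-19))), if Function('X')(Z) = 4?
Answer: Rational(625601, 17) ≈ 36800.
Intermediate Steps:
s = -40 (s = Mul(8, -5) = -40)
Function('b')(y) = Pow(Add(2, y), -1) (Function('b')(y) = Pow(Add(y, 2), -1) = Pow(Add(2, y), -1))
Function('V')(F, p) = Mul(F, Pow(p, 2)) (Function('V')(F, p) = Mul(Mul(F, p), p) = Mul(F, Pow(p, 2)))
Add(Function('V')(23, s), Mul(-1, Function('b')(-19))) = Add(Mul(23, Pow(-40, 2)), Mul(-1, Pow(Add(2, -19), -1))) = Add(Mul(23, 1600), Mul(-1, Pow(-17, -1))) = Add(36800, Mul(-1, Rational(-1, 17))) = Add(36800, Rational(1, 17)) = Rational(625601, 17)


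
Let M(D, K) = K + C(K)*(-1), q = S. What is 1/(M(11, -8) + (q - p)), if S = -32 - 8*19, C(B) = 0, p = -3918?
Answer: 1/3726 ≈ 0.00026838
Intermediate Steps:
S = -184 (S = -32 - 152 = -184)
q = -184
M(D, K) = K (M(D, K) = K + 0*(-1) = K + 0 = K)
1/(M(11, -8) + (q - p)) = 1/(-8 + (-184 - 1*(-3918))) = 1/(-8 + (-184 + 3918)) = 1/(-8 + 3734) = 1/3726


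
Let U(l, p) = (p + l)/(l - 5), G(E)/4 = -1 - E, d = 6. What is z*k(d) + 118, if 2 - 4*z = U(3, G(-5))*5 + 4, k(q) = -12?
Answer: -37/2 ≈ -18.500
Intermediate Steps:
G(E) = -4 - 4*E (G(E) = 4*(-1 - E) = -4 - 4*E)
U(l, p) = (l + p)/(-5 + l)
z = 91/8 (z = ½ - (((3 + (-4 - 4*(-5)))/(-5 + 3))*5 + 4)/4 = ½ - (((3 + (-4 + 20))/(-2))*5 + 4)/4 = ½ - (-(3 + 16)/2*5 + 4)/4 = ½ - (-½*19*5 + 4)/4 = ½ - (-19/2*5 + 4)/4 = ½ - (-95/2 + 4)/4 = ½ - ¼*(-87/2) = ½ + 87/8 = 91/8 ≈ 11.375)
z*k(d) + 118 = (91/8)*(-12) + 118 = -273/2 + 118 = -37/2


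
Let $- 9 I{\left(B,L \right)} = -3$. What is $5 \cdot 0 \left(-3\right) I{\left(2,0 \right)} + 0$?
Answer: $0$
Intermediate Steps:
$I{\left(B,L \right)} = \frac{1}{3}$ ($I{\left(B,L \right)} = \left(- \frac{1}{9}\right) \left(-3\right) = \frac{1}{3}$)
$5 \cdot 0 \left(-3\right) I{\left(2,0 \right)} + 0 = 5 \cdot 0 \left(-3\right) \frac{1}{3} + 0 = 0 \left(-3\right) \frac{1}{3} + 0 = 0 \cdot \frac{1}{3} + 0 = 0 + 0 = 0$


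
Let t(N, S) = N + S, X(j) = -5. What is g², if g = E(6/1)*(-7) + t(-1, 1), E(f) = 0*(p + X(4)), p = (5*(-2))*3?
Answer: 0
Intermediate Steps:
p = -30 (p = -10*3 = -30)
E(f) = 0 (E(f) = 0*(-30 - 5) = 0*(-35) = 0)
g = 0 (g = 0*(-7) + (-1 + 1) = 0 + 0 = 0)
g² = 0² = 0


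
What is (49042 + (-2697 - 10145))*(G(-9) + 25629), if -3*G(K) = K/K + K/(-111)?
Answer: 102980999800/111 ≈ 9.2776e+8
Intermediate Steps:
G(K) = -⅓ + K/333 (G(K) = -(K/K + K/(-111))/3 = -(1 + K*(-1/111))/3 = -(1 - K/111)/3 = -⅓ + K/333)
(49042 + (-2697 - 10145))*(G(-9) + 25629) = (49042 + (-2697 - 10145))*((-⅓ + (1/333)*(-9)) + 25629) = (49042 - 12842)*((-⅓ - 1/37) + 25629) = 36200*(-40/111 + 25629) = 36200*(2844779/111) = 102980999800/111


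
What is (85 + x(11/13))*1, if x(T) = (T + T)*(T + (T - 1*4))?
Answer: 13705/169 ≈ 81.095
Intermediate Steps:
x(T) = 2*T*(-4 + 2*T) (x(T) = (2*T)*(T + (T - 4)) = (2*T)*(T + (-4 + T)) = (2*T)*(-4 + 2*T) = 2*T*(-4 + 2*T))
(85 + x(11/13))*1 = (85 + 4*(11/13)*(-2 + 11/13))*1 = (85 + 4*(11/13)*(-15/13))*1 = (85 - 660/169)*1 = (13705/169)*1 = 13705/169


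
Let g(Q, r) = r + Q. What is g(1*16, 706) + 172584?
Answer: 173306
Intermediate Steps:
g(Q, r) = Q + r
g(1*16, 706) + 172584 = (1*16 + 706) + 172584 = (16 + 706) + 172584 = 722 + 172584 = 173306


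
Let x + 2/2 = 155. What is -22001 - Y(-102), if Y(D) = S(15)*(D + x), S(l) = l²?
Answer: -33701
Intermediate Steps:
x = 154 (x = -1 + 155 = 154)
Y(D) = 34650 + 225*D (Y(D) = 15²*(D + 154) = 225*(154 + D) = 34650 + 225*D)
-22001 - Y(-102) = -22001 - (34650 + 225*(-102)) = -22001 - (34650 - 22950) = -22001 - 1*11700 = -22001 - 11700 = -33701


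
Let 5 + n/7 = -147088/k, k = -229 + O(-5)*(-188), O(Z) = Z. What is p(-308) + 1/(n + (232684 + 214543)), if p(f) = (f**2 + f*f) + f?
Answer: 60031724381031/316923896 ≈ 1.8942e+5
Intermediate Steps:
p(f) = f + 2*f**2 (p(f) = (f**2 + f**2) + f = 2*f**2 + f = f + 2*f**2)
k = 711 (k = -229 - 5*(-188) = -229 + 940 = 711)
n = -1054501/711 (n = -35 + 7*(-147088/711) = -35 - 1029616/711 = -1054501/711 ≈ -1483.1)
p(-308) + 1/(n + (232684 + 214543)) = -308*(1 + 2*(-308)) + 1/(-1054501/711 + (232684 + 214543)) = -308*(1 - 616) + 1/(-1054501/711 + 447227) = -308*(-615) + 1/(316923896/711) = 189420 + 711/316923896 = 60031724381031/316923896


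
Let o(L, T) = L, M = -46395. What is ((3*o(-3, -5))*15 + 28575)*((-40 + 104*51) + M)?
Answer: -1169765640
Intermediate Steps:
((3*o(-3, -5))*15 + 28575)*((-40 + 104*51) + M) = ((3*(-3))*15 + 28575)*((-40 + 104*51) - 46395) = (-9*15 + 28575)*((-40 + 5304) - 46395) = (-135 + 28575)*(5264 - 46395) = 28440*(-41131) = -1169765640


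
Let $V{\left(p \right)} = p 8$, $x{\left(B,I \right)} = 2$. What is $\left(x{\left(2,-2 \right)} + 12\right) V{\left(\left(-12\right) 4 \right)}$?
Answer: $-5376$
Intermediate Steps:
$V{\left(p \right)} = 8 p$
$\left(x{\left(2,-2 \right)} + 12\right) V{\left(\left(-12\right) 4 \right)} = \left(2 + 12\right) 8 \left(\left(-12\right) 4\right) = 14 \cdot 8 \left(-48\right) = 14 \left(-384\right) = -5376$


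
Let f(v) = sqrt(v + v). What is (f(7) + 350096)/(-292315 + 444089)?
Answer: 175048/75887 + sqrt(14)/151774 ≈ 2.3067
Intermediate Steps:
f(v) = sqrt(2)*sqrt(v) (f(v) = sqrt(2*v) = sqrt(2)*sqrt(v))
(f(7) + 350096)/(-292315 + 444089) = (sqrt(2)*sqrt(7) + 350096)/(-292315 + 444089) = (sqrt(14) + 350096)/151774 = (350096 + sqrt(14))*(1/151774) = 175048/75887 + sqrt(14)/151774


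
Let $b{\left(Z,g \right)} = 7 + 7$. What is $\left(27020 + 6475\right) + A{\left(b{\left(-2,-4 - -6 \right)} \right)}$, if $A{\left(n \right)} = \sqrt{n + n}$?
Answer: $33495 + 2 \sqrt{7} \approx 33500.0$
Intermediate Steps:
$b{\left(Z,g \right)} = 14$
$A{\left(n \right)} = \sqrt{2} \sqrt{n}$ ($A{\left(n \right)} = \sqrt{2 n} = \sqrt{2} \sqrt{n}$)
$\left(27020 + 6475\right) + A{\left(b{\left(-2,-4 - -6 \right)} \right)} = \left(27020 + 6475\right) + \sqrt{2} \sqrt{14} = 33495 + 2 \sqrt{7}$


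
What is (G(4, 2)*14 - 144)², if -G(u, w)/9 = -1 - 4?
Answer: 236196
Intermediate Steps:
G(u, w) = 45 (G(u, w) = -9*(-1 - 4) = -9*(-5) = 45)
(G(4, 2)*14 - 144)² = (45*14 - 144)² = (630 - 144)² = 486² = 236196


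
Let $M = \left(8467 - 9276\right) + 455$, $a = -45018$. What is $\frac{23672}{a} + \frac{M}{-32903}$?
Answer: $- \frac{381471722}{740613627} \approx -0.51508$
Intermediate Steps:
$M = -354$ ($M = -809 + 455 = -354$)
$\frac{23672}{a} + \frac{M}{-32903} = \frac{23672}{-45018} - \frac{354}{-32903} = 23672 \left(- \frac{1}{45018}\right) - - \frac{354}{32903} = - \frac{11836}{22509} + \frac{354}{32903} = - \frac{381471722}{740613627}$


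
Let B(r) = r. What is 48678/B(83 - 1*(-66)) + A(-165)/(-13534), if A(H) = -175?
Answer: 658834127/2016566 ≈ 326.71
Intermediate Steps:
48678/B(83 - 1*(-66)) + A(-165)/(-13534) = 48678/(83 - 1*(-66)) - 175/(-13534) = 48678/(83 + 66) - 175*(-1/13534) = 48678/149 + 175/13534 = 658834127/2016566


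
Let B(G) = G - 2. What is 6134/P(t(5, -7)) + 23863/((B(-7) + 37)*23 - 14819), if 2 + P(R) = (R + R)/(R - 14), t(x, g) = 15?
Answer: 6162949/28350 ≈ 217.39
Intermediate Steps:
B(G) = -2 + G
P(R) = -2 + 2*R/(-14 + R) (P(R) = -2 + (R + R)/(R - 14) = -2 + (2*R)/(-14 + R) = -2 + 2*R/(-14 + R))
6134/P(t(5, -7)) + 23863/((B(-7) + 37)*23 - 14819) = 6134/((28/(-14 + 15))) + 23863/(((-2 - 7) + 37)*23 - 14819) = 6134/((28/1)) + 23863/((-9 + 37)*23 - 14819) = 6134/((28*1)) + 23863/(28*23 - 14819) = 6134/28 + 23863/(644 - 14819) = 6134*(1/28) + 23863/(-14175) = 3067/14 + 23863*(-1/14175) = 3067/14 - 3409/2025 = 6162949/28350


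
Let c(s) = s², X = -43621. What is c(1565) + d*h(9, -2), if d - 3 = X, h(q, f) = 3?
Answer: 2318371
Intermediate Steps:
d = -43618 (d = 3 - 43621 = -43618)
c(1565) + d*h(9, -2) = 1565² - 43618*3 = 2449225 - 130854 = 2318371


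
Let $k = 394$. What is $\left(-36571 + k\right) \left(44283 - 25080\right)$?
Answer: $-694706931$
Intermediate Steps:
$\left(-36571 + k\right) \left(44283 - 25080\right) = \left(-36571 + 394\right) \left(44283 - 25080\right) = \left(-36177\right) 19203 = -694706931$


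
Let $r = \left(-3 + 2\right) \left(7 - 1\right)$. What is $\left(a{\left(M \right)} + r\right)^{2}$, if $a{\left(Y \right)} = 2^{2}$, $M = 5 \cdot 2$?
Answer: $4$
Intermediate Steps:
$M = 10$
$r = -6$ ($r = \left(-1\right) 6 = -6$)
$a{\left(Y \right)} = 4$
$\left(a{\left(M \right)} + r\right)^{2} = \left(4 - 6\right)^{2} = \left(-2\right)^{2} = 4$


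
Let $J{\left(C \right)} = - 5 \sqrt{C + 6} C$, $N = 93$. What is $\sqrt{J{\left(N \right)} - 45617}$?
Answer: $\sqrt{-45617 - 1395 \sqrt{11}} \approx 224.15 i$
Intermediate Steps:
$J{\left(C \right)} = - 5 C \sqrt{6 + C}$ ($J{\left(C \right)} = - 5 \sqrt{6 + C} C = - 5 C \sqrt{6 + C}$)
$\sqrt{J{\left(N \right)} - 45617} = \sqrt{\left(-5\right) 93 \sqrt{6 + 93} - 45617} = \sqrt{\left(-5\right) 93 \sqrt{99} - 45617} = \sqrt{\left(-5\right) 93 \cdot 3 \sqrt{11} - 45617} = \sqrt{- 1395 \sqrt{11} - 45617} = \sqrt{-45617 - 1395 \sqrt{11}}$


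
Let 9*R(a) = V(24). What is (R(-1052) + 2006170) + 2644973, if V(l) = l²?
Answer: 4651207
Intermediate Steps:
R(a) = 64 (R(a) = (⅑)*24² = (⅑)*576 = 64)
(R(-1052) + 2006170) + 2644973 = (64 + 2006170) + 2644973 = 2006234 + 2644973 = 4651207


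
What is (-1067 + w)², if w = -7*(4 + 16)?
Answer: 1456849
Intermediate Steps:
w = -140 (w = -7*20 = -140)
(-1067 + w)² = (-1067 - 140)² = (-1207)² = 1456849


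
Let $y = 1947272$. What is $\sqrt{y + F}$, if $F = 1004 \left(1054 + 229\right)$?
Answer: $2 \sqrt{808851} \approx 1798.7$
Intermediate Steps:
$F = 1288132$ ($F = 1004 \cdot 1283 = 1288132$)
$\sqrt{y + F} = \sqrt{1947272 + 1288132} = \sqrt{3235404} = 2 \sqrt{808851}$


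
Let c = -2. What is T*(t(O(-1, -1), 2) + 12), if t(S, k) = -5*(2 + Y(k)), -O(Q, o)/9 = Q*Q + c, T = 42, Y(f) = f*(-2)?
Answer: 924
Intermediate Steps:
Y(f) = -2*f
O(Q, o) = 18 - 9*Q² (O(Q, o) = -9*(Q*Q - 2) = -9*(Q² - 2) = -9*(-2 + Q²) = 18 - 9*Q²)
t(S, k) = -10 + 10*k (t(S, k) = -5*(2 - 2*k) = -10 + 10*k)
T*(t(O(-1, -1), 2) + 12) = 42*((-10 + 10*2) + 12) = 42*((-10 + 20) + 12) = 42*(10 + 12) = 42*22 = 924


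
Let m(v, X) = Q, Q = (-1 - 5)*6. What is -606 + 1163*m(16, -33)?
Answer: -42474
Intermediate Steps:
Q = -36 (Q = -6*6 = -36)
m(v, X) = -36
-606 + 1163*m(16, -33) = -606 + 1163*(-36) = -606 - 41868 = -42474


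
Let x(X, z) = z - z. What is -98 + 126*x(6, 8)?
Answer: -98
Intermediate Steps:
x(X, z) = 0
-98 + 126*x(6, 8) = -98 + 126*0 = -98 + 0 = -98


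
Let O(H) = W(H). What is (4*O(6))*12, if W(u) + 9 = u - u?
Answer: -432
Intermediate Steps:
W(u) = -9 (W(u) = -9 + (u - u) = -9 + 0 = -9)
O(H) = -9
(4*O(6))*12 = (4*(-9))*12 = -36*12 = -432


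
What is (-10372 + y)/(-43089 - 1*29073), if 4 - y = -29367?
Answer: -2111/8018 ≈ -0.26328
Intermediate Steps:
y = 29371 (y = 4 - 1*(-29367) = 4 + 29367 = 29371)
(-10372 + y)/(-43089 - 1*29073) = (-10372 + 29371)/(-43089 - 1*29073) = 18999/(-43089 - 29073) = 18999/(-72162) = 18999*(-1/72162) = -2111/8018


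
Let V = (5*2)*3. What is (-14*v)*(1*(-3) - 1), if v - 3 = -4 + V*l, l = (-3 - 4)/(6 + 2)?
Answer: -1526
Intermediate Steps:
V = 30 (V = 10*3 = 30)
l = -7/8 ≈ -0.87500
v = -109/4 (v = 3 + (-4 + 30*(-7/8)) = 3 + (-4 - 105/4) = 3 - 121/4 = -109/4 ≈ -27.250)
(-14*v)*(1*(-3) - 1) = (-14*(-109/4))*(1*(-3) - 1) = 763*(-3 - 1)/2 = (763/2)*(-4) = -1526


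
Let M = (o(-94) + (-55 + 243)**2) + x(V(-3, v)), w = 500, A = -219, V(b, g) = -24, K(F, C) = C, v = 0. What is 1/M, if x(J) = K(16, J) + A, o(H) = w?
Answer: 1/35601 ≈ 2.8089e-5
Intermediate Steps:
o(H) = 500
x(J) = -219 + J (x(J) = J - 219 = -219 + J)
M = 35601 (M = (500 + (-55 + 243)**2) + (-219 - 24) = (500 + 188**2) - 243 = (500 + 35344) - 243 = 35844 - 243 = 35601)
1/M = 1/35601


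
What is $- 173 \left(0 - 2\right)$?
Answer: $346$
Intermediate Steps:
$- 173 \left(0 - 2\right) = \left(-173\right) \left(-2\right) = 346$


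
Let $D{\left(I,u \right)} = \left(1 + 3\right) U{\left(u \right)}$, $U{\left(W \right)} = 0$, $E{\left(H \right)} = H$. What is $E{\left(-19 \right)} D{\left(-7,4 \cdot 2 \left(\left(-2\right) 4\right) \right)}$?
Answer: $0$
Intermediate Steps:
$D{\left(I,u \right)} = 0$ ($D{\left(I,u \right)} = \left(1 + 3\right) 0 = 4 \cdot 0 = 0$)
$E{\left(-19 \right)} D{\left(-7,4 \cdot 2 \left(\left(-2\right) 4\right) \right)} = \left(-19\right) 0 = 0$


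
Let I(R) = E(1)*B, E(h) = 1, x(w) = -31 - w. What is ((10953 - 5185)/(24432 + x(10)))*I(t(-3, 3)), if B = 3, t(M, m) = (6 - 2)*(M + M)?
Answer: 17304/24391 ≈ 0.70944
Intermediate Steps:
t(M, m) = 8*M (t(M, m) = 4*(2*M) = 8*M)
I(R) = 3 (I(R) = 1*3 = 3)
((10953 - 5185)/(24432 + x(10)))*I(t(-3, 3)) = ((10953 - 5185)/(24432 + (-31 - 1*10)))*3 = (5768/(24432 + (-31 - 10)))*3 = (5768/(24432 - 41))*3 = (5768/24391)*3 = 17304/24391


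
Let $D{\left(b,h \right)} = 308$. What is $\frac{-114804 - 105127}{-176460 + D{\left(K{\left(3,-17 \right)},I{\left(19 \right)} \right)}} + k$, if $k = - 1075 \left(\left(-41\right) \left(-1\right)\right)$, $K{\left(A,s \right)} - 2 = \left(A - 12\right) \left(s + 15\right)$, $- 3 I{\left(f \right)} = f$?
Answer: $- \frac{7763679469}{176152} \approx -44074.0$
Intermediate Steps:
$I{\left(f \right)} = - \frac{f}{3}$
$K{\left(A,s \right)} = 2 + \left(-12 + A\right) \left(15 + s\right)$ ($K{\left(A,s \right)} = 2 + \left(A - 12\right) \left(s + 15\right) = 2 + \left(-12 + A\right) \left(15 + s\right)$)
$k = -44075$ ($k = \left(-1075\right) 41 = -44075$)
$\frac{-114804 - 105127}{-176460 + D{\left(K{\left(3,-17 \right)},I{\left(19 \right)} \right)}} + k = \frac{-114804 - 105127}{-176460 + 308} - 44075 = - \frac{219931}{-176152} - 44075 = \left(-219931\right) \left(- \frac{1}{176152}\right) - 44075 = \frac{219931}{176152} - 44075 = - \frac{7763679469}{176152}$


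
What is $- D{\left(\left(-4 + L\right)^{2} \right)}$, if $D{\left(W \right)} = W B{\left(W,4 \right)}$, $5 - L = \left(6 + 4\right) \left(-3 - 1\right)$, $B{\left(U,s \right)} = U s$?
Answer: $-11303044$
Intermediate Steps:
$L = 45$ ($L = 5 - \left(6 + 4\right) \left(-3 - 1\right) = 5 - 10 \left(-4\right) = 5 - -40 = 5 + 40 = 45$)
$D{\left(W \right)} = 4 W^{2}$ ($D{\left(W \right)} = W W 4 = W 4 W = 4 W^{2}$)
$- D{\left(\left(-4 + L\right)^{2} \right)} = - 4 \left(\left(-4 + 45\right)^{2}\right)^{2} = - 4 \left(41^{2}\right)^{2} = - 4 \cdot 1681^{2} = - 4 \cdot 2825761 = \left(-1\right) 11303044 = -11303044$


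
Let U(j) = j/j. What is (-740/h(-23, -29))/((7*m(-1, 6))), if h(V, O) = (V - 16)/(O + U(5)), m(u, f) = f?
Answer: -1480/117 ≈ -12.650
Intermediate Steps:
U(j) = 1
h(V, O) = (-16 + V)/(1 + O) (h(V, O) = (V - 16)/(O + 1) = (-16 + V)/(1 + O))
(-740/h(-23, -29))/((7*m(-1, 6))) = (-740*(1 - 29)/(-16 - 23))/((7*6)) = -740/(-39/(-28))/42 = -740/((-1/28*(-39)))*(1/42) = -740/39/28*(1/42) = -740*28/39*(1/42) = -20720/39*1/42 = -1480/117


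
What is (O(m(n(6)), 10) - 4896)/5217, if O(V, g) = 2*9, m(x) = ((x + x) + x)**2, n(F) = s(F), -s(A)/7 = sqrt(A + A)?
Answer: -1626/1739 ≈ -0.93502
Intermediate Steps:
s(A) = -7*sqrt(2)*sqrt(A) (s(A) = -7*sqrt(A + A) = -7*sqrt(2)*sqrt(A))
n(F) = -7*sqrt(2)*sqrt(F)
m(x) = 9*x**2 (m(x) = (2*x + x)**2 = (3*x)**2 = 9*x**2)
O(V, g) = 18
(O(m(n(6)), 10) - 4896)/5217 = (18 - 4896)/5217 = -4878*1/5217 = -1626/1739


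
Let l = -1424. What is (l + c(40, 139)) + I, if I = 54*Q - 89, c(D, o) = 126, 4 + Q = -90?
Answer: -6463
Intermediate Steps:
Q = -94 (Q = -4 - 90 = -94)
I = -5165 (I = 54*(-94) - 89 = -5076 - 89 = -5165)
(l + c(40, 139)) + I = (-1424 + 126) - 5165 = -1298 - 5165 = -6463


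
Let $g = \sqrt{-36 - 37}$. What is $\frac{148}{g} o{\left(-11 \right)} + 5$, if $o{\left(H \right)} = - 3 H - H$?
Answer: $5 - \frac{6512 i \sqrt{73}}{73} \approx 5.0 - 762.17 i$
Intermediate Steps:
$o{\left(H \right)} = - 4 H$
$g = i \sqrt{73}$ ($g = \sqrt{-73} = i \sqrt{73} \approx 8.544 i$)
$\frac{148}{g} o{\left(-11 \right)} + 5 = \frac{148}{i \sqrt{73}} \left(\left(-4\right) \left(-11\right)\right) + 5 = 148 \left(- \frac{i \sqrt{73}}{73}\right) 44 + 5 = - \frac{148 i \sqrt{73}}{73} \cdot 44 + 5 = - \frac{6512 i \sqrt{73}}{73} + 5 = 5 - \frac{6512 i \sqrt{73}}{73}$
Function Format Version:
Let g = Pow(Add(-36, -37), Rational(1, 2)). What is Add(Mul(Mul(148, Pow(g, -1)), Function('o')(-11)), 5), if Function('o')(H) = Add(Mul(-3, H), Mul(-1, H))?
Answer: Add(5, Mul(Rational(-6512, 73), I, Pow(73, Rational(1, 2)))) ≈ Add(5.0000, Mul(-762.17, I))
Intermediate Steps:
Function('o')(H) = Mul(-4, H)
g = Mul(I, Pow(73, Rational(1, 2))) (g = Pow(-73, Rational(1, 2)) = Mul(I, Pow(73, Rational(1, 2))) ≈ Mul(8.5440, I))
Add(Mul(Mul(148, Pow(g, -1)), Function('o')(-11)), 5) = Add(Mul(Mul(148, Pow(Mul(I, Pow(73, Rational(1, 2))), -1)), Mul(-4, -11)), 5) = Add(Mul(Mul(148, Mul(Rational(-1, 73), I, Pow(73, Rational(1, 2)))), 44), 5) = Add(Mul(Mul(Rational(-148, 73), I, Pow(73, Rational(1, 2))), 44), 5) = Add(Mul(Rational(-6512, 73), I, Pow(73, Rational(1, 2))), 5) = Add(5, Mul(Rational(-6512, 73), I, Pow(73, Rational(1, 2))))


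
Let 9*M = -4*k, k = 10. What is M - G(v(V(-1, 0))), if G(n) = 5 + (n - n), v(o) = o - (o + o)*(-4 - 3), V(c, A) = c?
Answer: -85/9 ≈ -9.4444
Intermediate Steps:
M = -40/9 (M = (-4*10)/9 = (⅑)*(-40) = -40/9 ≈ -4.4444)
v(o) = 15*o (v(o) = o - 2*o*(-7) = o - (-14)*o = o + 14*o = 15*o)
G(n) = 5 (G(n) = 5 + 0 = 5)
M - G(v(V(-1, 0))) = -40/9 - 1*5 = -40/9 - 5 = -85/9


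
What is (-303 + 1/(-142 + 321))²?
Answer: 2941543696/32041 ≈ 91806.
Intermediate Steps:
(-303 + 1/(-142 + 321))² = (-303 + 1/179)² = (-54236/179)² = 2941543696/32041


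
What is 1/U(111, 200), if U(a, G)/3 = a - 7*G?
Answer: -1/3867 ≈ -0.00025860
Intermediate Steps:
U(a, G) = -21*G + 3*a (U(a, G) = 3*(a - 7*G) = -21*G + 3*a)
1/U(111, 200) = 1/(-21*200 + 3*111) = 1/(-4200 + 333) = 1/(-3867) = -1/3867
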